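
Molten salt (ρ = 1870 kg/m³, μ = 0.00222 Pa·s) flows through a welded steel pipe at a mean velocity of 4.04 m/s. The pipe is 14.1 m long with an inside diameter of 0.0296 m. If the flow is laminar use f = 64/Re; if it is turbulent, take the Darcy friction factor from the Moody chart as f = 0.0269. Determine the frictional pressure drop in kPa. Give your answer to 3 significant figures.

Reynolds number Re = ρVD/μ = 1870 · 4.04 · 0.0296 / 0.00222 = 1.007e+05.
Re > 4000 → turbulent; use the Moody-chart value f = 0.0269.
Darcy-Weisbach: ΔP = f(L/D)(ρV²/2) = 0.0269·(14.1/0.0296)·(1870·4.04²/2) = 0.0269·476.4·1.526e+04 = 1.955e+05 Pa.
ΔP = 1.955e+05 Pa = 196 kPa.

ΔP ≈ 196 kPa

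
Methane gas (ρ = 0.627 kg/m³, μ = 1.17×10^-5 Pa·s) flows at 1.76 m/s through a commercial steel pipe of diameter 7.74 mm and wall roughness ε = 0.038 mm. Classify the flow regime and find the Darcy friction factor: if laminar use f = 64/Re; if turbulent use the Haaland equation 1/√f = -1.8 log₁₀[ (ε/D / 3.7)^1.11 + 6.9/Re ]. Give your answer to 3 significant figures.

Re = ρVD/μ = 0.627·1.76·0.00774/1.17e-05 = 730.
Re < 2300 → laminar, so f = 64/Re = 0.08767 (roughness is irrelevant in laminar flow).

f ≈ 0.0877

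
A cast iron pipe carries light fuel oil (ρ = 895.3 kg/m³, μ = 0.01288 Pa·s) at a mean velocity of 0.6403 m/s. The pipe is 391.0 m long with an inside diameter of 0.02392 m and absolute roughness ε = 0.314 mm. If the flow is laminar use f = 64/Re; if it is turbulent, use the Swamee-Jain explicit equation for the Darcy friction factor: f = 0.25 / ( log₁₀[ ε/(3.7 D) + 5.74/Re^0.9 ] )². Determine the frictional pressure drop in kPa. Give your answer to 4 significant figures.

Reynolds number Re = ρVD/μ = 895.3 · 0.6403 · 0.02392 / 0.0129 = 1065.
Re < 2300 → laminar flow, so f = 64/Re = 64/1065 = 0.06011 (the turbulent correlation is not needed).
Darcy-Weisbach: ΔP = f(L/D)(ρV²/2) = 0.06011·(391/0.02392)·(895.3·0.6403²/2) = 0.06011·1.635e+04·183.5 = 1.803e+05 Pa.
ΔP = 1.803e+05 Pa = 180.3 kPa.

ΔP ≈ 180.3 kPa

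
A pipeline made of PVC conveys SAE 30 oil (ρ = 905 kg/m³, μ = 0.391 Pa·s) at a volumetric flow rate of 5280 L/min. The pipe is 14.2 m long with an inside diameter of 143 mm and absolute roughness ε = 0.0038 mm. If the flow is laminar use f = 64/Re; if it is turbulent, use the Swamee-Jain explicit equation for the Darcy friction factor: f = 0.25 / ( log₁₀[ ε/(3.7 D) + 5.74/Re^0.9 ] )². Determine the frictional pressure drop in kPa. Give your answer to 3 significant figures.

Q = 5280 L/min = 5280/60000 = 0.088 m³/s.
Cross-sectional area A = πD²/4 = π(0.143)²/4 = 0.01606 m²; mean velocity V = Q/A = 0.088/0.01606 = 5.479 m/s.
Reynolds number Re = ρVD/μ = 905 · 5.479 · 0.143 / 0.391 = 1814.
Re < 2300 → laminar flow, so f = 64/Re = 64/1814 = 0.03529 (the turbulent correlation is not needed).
Darcy-Weisbach: ΔP = f(L/D)(ρV²/2) = 0.03529·(14.2/0.143)·(905·5.479²/2) = 0.03529·99.3·1.359e+04 = 4.761e+04 Pa.
ΔP = 4.761e+04 Pa = 47.6 kPa.

ΔP ≈ 47.6 kPa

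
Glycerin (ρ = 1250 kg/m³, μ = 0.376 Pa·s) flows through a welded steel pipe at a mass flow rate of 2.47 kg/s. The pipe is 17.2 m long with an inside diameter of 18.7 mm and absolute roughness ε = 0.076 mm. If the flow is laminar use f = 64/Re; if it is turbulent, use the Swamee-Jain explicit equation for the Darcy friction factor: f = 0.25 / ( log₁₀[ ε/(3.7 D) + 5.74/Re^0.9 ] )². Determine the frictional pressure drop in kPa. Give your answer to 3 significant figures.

A = πD²/4 = π(0.0187)²/4 = 0.0002746 m²; mean velocity V = ṁ/(ρA) = 2.47/(1250 · 0.0002746) = 7.195 m/s.
Reynolds number Re = ρVD/μ = 1250 · 7.195 · 0.0187 / 0.376 = 447.3.
Re < 2300 → laminar flow, so f = 64/Re = 64/447.3 = 0.1431 (the turbulent correlation is not needed).
Darcy-Weisbach: ΔP = f(L/D)(ρV²/2) = 0.1431·(17.2/0.0187)·(1250·7.195²/2) = 0.1431·919.8·3.235e+04 = 4.258e+06 Pa.
ΔP = 4.258e+06 Pa = 4260 kPa.

ΔP ≈ 4260 kPa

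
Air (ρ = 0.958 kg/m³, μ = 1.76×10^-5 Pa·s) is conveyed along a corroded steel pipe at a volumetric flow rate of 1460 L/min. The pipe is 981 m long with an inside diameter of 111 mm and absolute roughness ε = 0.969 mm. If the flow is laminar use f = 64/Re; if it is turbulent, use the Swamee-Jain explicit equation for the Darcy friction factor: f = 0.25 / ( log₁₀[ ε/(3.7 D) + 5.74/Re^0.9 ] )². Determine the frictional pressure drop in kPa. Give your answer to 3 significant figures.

Q = 1460 L/min = 1460/60000 = 0.02433 m³/s.
Cross-sectional area A = πD²/4 = π(0.111)²/4 = 0.009677 m²; mean velocity V = Q/A = 0.02433/0.009677 = 2.515 m/s.
Reynolds number Re = ρVD/μ = 0.958 · 2.515 · 0.111 / 1.76e-05 = 1.519e+04.
Re > 4000 → turbulent. Relative roughness ε/D = 0.000969/0.111 = 0.00873. Swamee-Jain: f = 0.25/(log₁₀[0.00873/3.7 + 5.74/1.519e+04^0.9])² = 0.25/(log₁₀[0.00236 + 0.00099])² = 0.25/(-2.475)² = 0.04081.
Darcy-Weisbach: ΔP = f(L/D)(ρV²/2) = 0.04081·(981/0.111)·(0.958·2.515²/2) = 0.04081·8838·3.029 = 1092 Pa.
ΔP = 1092 Pa = 1.09 kPa.

ΔP ≈ 1.09 kPa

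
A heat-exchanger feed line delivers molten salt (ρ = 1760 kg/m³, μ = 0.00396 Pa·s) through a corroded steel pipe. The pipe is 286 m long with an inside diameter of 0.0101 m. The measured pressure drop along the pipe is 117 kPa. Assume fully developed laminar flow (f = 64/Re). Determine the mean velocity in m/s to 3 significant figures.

V ≈ 0.329 m/s

For laminar flow, f = 64/Re with Re = ρVD/μ, so Darcy-Weisbach reduces to ΔP = 32μLV/D². Solving for V: V = ΔP·D²/(32μL) = 1.17e+05·(0.0101)²/(32·0.00396·286) = 0.3293 m/s.
Check: Re = ρVD/μ = 1760·0.3293·0.0101/0.00396 = 1478 < 2300, so the laminar assumption holds.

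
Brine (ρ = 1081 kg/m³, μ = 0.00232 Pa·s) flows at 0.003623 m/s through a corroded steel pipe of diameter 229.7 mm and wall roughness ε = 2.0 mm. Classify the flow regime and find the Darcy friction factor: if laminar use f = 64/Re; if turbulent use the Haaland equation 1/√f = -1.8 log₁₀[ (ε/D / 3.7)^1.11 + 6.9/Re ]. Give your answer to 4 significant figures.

Re = ρVD/μ = 1081·0.003623·0.2297/0.00232 = 387.8.
Re < 2300 → laminar, so f = 64/Re = 0.165 (roughness is irrelevant in laminar flow).

f ≈ 0.1650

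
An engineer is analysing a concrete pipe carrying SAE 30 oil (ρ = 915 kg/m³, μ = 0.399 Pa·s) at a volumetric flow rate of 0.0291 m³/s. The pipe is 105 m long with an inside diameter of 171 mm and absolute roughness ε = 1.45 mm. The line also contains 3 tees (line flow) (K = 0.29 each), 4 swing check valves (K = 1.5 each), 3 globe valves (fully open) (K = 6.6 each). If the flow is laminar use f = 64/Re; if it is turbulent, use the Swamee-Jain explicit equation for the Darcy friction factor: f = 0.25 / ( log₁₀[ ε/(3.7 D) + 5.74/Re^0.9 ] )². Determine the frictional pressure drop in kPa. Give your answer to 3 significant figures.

Cross-sectional area A = πD²/4 = π(0.171)²/4 = 0.02297 m²; mean velocity V = Q/A = 0.0291/0.02297 = 1.267 m/s.
Reynolds number Re = ρVD/μ = 915 · 1.267 · 0.171 / 0.399 = 496.9.
Re < 2300 → laminar flow, so f = 64/Re = 64/496.9 = 0.1288 (the turbulent correlation is not needed).
Total minor-loss coefficient ΣK = 3·0.29 + 4·1.5 + 3·6.6 = 26.7.
ΔP = [f·L/D + ΣK]·(ρV²/2) = [0.1288·105/0.171 + 26.7]·(915·1.267²/2) = [79.09 + 26.7]·734.5 = 7.768e+04 Pa.
ΔP = 7.768e+04 Pa = 77.7 kPa.

ΔP ≈ 77.7 kPa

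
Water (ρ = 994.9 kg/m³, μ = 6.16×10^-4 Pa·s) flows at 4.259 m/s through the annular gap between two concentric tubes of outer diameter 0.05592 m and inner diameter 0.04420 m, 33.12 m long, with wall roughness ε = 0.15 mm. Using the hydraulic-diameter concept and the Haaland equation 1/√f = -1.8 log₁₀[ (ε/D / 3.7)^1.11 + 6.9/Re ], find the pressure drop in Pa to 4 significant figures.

ΔP ≈ 1070000 Pa

Hydraulic diameter D_h = 4A/P = D_o - D_i = 0.05592 - 0.0442 = 0.01172 m.
Re = ρVD_h/μ = 994.9·4.259·0.01172/0.000616 = 8.062e+04.
ε/D_h = 0.00015/0.01172 = 0.0128; Haaland gives 1/√f = -1.8 log₁₀[0.00185+8.56e-05] = 4.882, so f = 0.04196.
ΔP = f(L/D_h)(ρV²/2) = 0.04196·33.12/0.01172·9023 = 1.07e+06 Pa.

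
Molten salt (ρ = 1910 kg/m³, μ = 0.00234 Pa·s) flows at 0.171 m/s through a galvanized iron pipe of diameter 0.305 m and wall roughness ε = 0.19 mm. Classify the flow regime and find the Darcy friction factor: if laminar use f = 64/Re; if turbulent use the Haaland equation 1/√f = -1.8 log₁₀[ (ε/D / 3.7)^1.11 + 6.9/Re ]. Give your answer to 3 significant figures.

f ≈ 0.0232

Re = ρVD/μ = 1910·0.171·0.305/0.00234 = 4.257e+04.
Re > 4000 → turbulent. ε/D = 0.00019/0.305 = 0.000623; Haaland: 1/√f = -1.8 log₁₀[6.47e-05 + 0.000162] = 6.56, so f = 0.02324.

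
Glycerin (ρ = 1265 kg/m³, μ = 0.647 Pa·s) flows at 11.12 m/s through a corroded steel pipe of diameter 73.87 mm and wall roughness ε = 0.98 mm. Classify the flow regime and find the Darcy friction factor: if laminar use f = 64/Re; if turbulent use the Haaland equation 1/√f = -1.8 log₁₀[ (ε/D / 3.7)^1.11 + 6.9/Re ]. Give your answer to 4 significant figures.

Re = ρVD/μ = 1265·11.12·0.07387/0.647 = 1606.
Re < 2300 → laminar, so f = 64/Re = 0.03985 (roughness is irrelevant in laminar flow).

f ≈ 0.03985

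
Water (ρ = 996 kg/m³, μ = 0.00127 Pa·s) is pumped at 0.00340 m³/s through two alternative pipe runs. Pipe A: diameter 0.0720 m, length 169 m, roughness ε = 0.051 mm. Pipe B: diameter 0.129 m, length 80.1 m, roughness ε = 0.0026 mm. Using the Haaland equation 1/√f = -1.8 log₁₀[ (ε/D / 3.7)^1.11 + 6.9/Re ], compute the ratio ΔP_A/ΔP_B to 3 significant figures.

Pipe A: V = Q/A = 0.0034/0.004072 = 0.8351 m/s; Re = 4.715e+04; ε/D = 0.000708; Haaland → f = 0.0231; ΔP_A = f(L/D)(ρV²/2) = 1.883e+04 Pa.
Pipe B: V = Q/A = 0.0034/0.01307 = 0.2601 m/s; Re = 2.632e+04; ε/D = 2.02e-05; Haaland → f = 0.02409; ΔP_B = f(L/D)(ρV²/2) = 504.2 Pa.
ΔP_A/ΔP_B = 1.883e+04/504.2 = 37.3.

ΔP_A/ΔP_B ≈ 37.3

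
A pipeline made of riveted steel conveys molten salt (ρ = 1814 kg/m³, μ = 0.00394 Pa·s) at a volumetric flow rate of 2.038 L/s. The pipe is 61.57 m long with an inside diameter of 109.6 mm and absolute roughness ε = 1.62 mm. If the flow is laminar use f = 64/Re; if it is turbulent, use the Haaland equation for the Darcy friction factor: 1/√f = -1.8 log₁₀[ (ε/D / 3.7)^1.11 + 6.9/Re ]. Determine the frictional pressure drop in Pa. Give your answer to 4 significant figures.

ΔP ≈ 1127 Pa

Q = 2.038 L/s = 2.038/1000 = 0.002038 m³/s.
Cross-sectional area A = πD²/4 = π(0.1096)²/4 = 0.009434 m²; mean velocity V = Q/A = 0.002038/0.009434 = 0.216 m/s.
Reynolds number Re = ρVD/μ = 1814 · 0.216 · 0.1096 / 0.00394 = 1.09e+04.
Re > 4000 → turbulent. Relative roughness ε/D = 0.00162/0.1096 = 0.0148. Haaland: 1/√f = -1.8 log₁₀[(0.0148/3.7)^1.11 + 6.9/1.09e+04] = -1.8 log₁₀[0.00218 + 0.000633] = 4.593, so f = 0.04741.
Darcy-Weisbach: ΔP = f(L/D)(ρV²/2) = 0.04741·(61.57/0.1096)·(1814·0.216²/2) = 0.04741·561.8·42.32 = 1127 Pa.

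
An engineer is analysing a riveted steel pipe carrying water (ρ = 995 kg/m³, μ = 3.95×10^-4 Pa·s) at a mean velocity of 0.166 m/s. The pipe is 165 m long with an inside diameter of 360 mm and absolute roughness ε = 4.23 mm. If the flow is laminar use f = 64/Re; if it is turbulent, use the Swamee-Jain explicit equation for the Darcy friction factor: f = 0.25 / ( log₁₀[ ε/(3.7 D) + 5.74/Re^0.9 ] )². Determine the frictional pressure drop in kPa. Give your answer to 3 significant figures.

ΔP ≈ 0.255 kPa

Reynolds number Re = ρVD/μ = 995 · 0.166 · 0.36 / 0.000395 = 1.505e+05.
Re > 4000 → turbulent. Relative roughness ε/D = 0.00423/0.36 = 0.0118. Swamee-Jain: f = 0.25/(log₁₀[0.0118/3.7 + 5.74/1.505e+05^0.9])² = 0.25/(log₁₀[0.00318 + 0.000126])² = 0.25/(-2.481)² = 0.0406.
Darcy-Weisbach: ΔP = f(L/D)(ρV²/2) = 0.0406·(165/0.36)·(995·0.166²/2) = 0.0406·458.3·13.71 = 255.1 Pa.
ΔP = 255.1 Pa = 0.255 kPa.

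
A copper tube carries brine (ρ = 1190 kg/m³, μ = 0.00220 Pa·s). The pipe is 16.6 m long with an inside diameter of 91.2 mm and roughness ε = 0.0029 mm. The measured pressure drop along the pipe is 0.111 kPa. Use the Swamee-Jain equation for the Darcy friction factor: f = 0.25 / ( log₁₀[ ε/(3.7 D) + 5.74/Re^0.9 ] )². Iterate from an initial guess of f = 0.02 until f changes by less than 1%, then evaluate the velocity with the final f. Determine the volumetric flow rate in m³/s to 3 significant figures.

Q ≈ 0.00117 m³/s

Rearranging Darcy-Weisbach: V = √(2·ΔP·D/(f·L·ρ)). With ε/D = 2.9e-06/0.0912 = 3.18e-05, iterate starting from f = 0.02:
  f = 0.02 → V = √(2·111·0.0912/(0.02·16.6·1190)) = 0.2264 m/s; Re = ρVD/μ = 1.117e+04; f → 0.03011
  f = 0.03011 → V = 0.1845 m/s; Re = 9101; f → 0.03184
  f = 0.03184 → V = 0.1794 m/s; Re = 8850; f → 0.03209
Converged (Δf/f < 1%). With the final f = 0.03209: V = √(2·111·0.0912/(0.03209·16.6·1190)) = 0.1787 m/s.
Q = V·A = 0.1787·(π/4·0.0912²) = 0.001167 m³/s = 0.00117 m³/s.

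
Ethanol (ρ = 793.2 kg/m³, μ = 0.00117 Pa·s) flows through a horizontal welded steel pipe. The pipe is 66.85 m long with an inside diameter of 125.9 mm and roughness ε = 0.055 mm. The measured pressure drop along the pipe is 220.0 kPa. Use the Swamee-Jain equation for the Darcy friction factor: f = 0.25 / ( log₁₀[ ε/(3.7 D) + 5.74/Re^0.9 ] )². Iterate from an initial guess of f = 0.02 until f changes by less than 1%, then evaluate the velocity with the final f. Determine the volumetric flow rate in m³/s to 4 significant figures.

Rearranging Darcy-Weisbach: V = √(2·ΔP·D/(f·L·ρ)). With ε/D = 5.5e-05/0.1259 = 0.000437, iterate starting from f = 0.02:
  f = 0.02 → V = √(2·2.2e+05·0.1259/(0.02·66.85·793.2)) = 7.227 m/s; Re = ρVD/μ = 6.169e+05; f → 0.01718
  f = 0.01718 → V = 7.797 m/s; Re = 6.655e+05; f → 0.01712
Converged (Δf/f < 1%). With the final f = 0.01712: V = √(2·2.2e+05·0.1259/(0.01712·66.85·793.2)) = 7.811 m/s.
Q = V·A = 7.811·(π/4·0.1259²) = 0.09724 m³/s = 0.09724 m³/s.

Q ≈ 0.09724 m³/s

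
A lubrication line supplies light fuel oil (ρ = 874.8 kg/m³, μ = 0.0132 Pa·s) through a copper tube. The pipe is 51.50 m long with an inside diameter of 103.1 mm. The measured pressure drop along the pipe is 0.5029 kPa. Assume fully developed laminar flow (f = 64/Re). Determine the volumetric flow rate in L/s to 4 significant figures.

Q ≈ 2.052 L/s

For laminar flow, f = 64/Re with Re = ρVD/μ, so Darcy-Weisbach reduces to ΔP = 32μLV/D². Solving for V: V = ΔP·D²/(32μL) = 502.9·(0.1031)²/(32·0.0132·51.5) = 0.2457 m/s.
Check: Re = ρVD/μ = 874.8·0.2457·0.1031/0.0132 = 1679 < 2300, so the laminar assumption holds.
Q = V·A = 0.2457·(π/4·0.1031²) = 0.002052 m³/s = 2.052 L/s.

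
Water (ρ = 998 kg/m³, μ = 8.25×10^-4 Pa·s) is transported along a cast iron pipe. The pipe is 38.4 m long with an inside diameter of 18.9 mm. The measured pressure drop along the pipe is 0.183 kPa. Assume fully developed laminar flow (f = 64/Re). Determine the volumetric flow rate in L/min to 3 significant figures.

For laminar flow, f = 64/Re with Re = ρVD/μ, so Darcy-Weisbach reduces to ΔP = 32μLV/D². Solving for V: V = ΔP·D²/(32μL) = 183·(0.0189)²/(32·0.000825·38.4) = 0.06448 m/s.
Check: Re = ρVD/μ = 998·0.06448·0.0189/0.000825 = 1474 < 2300, so the laminar assumption holds.
Q = V·A = 0.06448·(π/4·0.0189²) = 1.809e-05 m³/s = 1.09 L/min.

Q ≈ 1.09 L/min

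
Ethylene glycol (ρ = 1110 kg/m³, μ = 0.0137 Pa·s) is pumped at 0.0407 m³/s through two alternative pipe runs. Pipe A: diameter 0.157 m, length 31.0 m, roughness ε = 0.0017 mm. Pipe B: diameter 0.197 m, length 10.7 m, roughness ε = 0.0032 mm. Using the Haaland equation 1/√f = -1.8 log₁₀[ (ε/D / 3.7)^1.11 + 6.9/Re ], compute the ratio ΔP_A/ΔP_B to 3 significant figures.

ΔP_A/ΔP_B ≈ 8.52

Pipe A: V = Q/A = 0.0407/0.01936 = 2.102 m/s; Re = 2.674e+04; ε/D = 1.08e-05; Haaland → f = 0.02399; ΔP_A = f(L/D)(ρV²/2) = 1.162e+04 Pa.
Pipe B: V = Q/A = 0.0407/0.03048 = 1.335 m/s; Re = 2.131e+04; ε/D = 1.62e-05; Haaland → f = 0.02536; ΔP_B = f(L/D)(ρV²/2) = 1363 Pa.
ΔP_A/ΔP_B = 1.162e+04/1363 = 8.52.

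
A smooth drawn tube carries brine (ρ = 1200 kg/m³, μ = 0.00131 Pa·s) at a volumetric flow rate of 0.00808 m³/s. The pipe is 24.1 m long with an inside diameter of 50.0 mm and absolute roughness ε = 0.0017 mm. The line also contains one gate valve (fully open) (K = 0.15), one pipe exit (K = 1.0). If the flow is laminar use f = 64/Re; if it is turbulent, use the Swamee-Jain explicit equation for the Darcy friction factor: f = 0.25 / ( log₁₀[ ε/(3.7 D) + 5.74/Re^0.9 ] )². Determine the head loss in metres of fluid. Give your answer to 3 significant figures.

h_f ≈ 7.65 m

Cross-sectional area A = πD²/4 = π(0.05)²/4 = 0.001963 m²; mean velocity V = Q/A = 0.00808/0.001963 = 4.115 m/s.
Reynolds number Re = ρVD/μ = 1200 · 4.115 · 0.05 / 0.00131 = 1.885e+05.
Re > 4000 → turbulent. Relative roughness ε/D = 1.7e-06/0.05 = 3.4e-05. Swamee-Jain: f = 0.25/(log₁₀[3.4e-05/3.7 + 5.74/1.885e+05^0.9])² = 0.25/(log₁₀[9.19e-06 + 0.000103])² = 0.25/(-3.952)² = 0.01601.
Total minor-loss coefficient ΣK = 1·0.15 + 1·1 = 1.15.
ΔP = [f·L/D + ΣK]·(ρV²/2) = [0.01601·24.1/0.05 + 1.15]·(1200·4.115²/2) = [7.717 + 1.15]·1.016e+04 = 9.009e+04 Pa.
Head loss h_f = ΔP/(ρg) = 9.009e+04/(1200·9.81) = 7.65 m.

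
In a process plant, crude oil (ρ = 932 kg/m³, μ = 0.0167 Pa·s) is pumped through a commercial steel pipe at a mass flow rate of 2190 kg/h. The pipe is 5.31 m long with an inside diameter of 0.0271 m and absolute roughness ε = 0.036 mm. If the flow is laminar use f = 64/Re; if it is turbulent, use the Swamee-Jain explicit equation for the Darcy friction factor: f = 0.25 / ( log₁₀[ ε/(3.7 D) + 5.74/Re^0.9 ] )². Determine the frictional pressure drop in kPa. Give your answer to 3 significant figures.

ṁ = 2190 kg/h = 2190/3600 = 0.6083 kg/s.
A = πD²/4 = π(0.0271)²/4 = 0.0005768 m²; mean velocity V = ṁ/(ρA) = 0.6083/(932 · 0.0005768) = 1.132 m/s.
Reynolds number Re = ρVD/μ = 932 · 1.132 · 0.0271 / 0.0167 = 1711.
Re < 2300 → laminar flow, so f = 64/Re = 64/1711 = 0.0374 (the turbulent correlation is not needed).
Darcy-Weisbach: ΔP = f(L/D)(ρV²/2) = 0.0374·(5.31/0.0271)·(932·1.132²/2) = 0.0374·195.9·596.7 = 4372 Pa.
ΔP = 4372 Pa = 4.37 kPa.

ΔP ≈ 4.37 kPa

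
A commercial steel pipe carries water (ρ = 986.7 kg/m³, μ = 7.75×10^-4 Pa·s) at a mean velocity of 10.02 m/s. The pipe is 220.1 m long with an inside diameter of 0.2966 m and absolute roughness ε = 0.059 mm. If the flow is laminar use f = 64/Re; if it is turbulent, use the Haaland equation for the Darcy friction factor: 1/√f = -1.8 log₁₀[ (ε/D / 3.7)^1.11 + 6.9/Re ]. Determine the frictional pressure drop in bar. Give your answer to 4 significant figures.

ΔP ≈ 5.141 bar

Reynolds number Re = ρVD/μ = 986.7 · 10.02 · 0.2966 / 0.000775 = 3.784e+06.
Re > 4000 → turbulent. Relative roughness ε/D = 5.9e-05/0.2966 = 0.000199. Haaland: 1/√f = -1.8 log₁₀[(0.000199/3.7)^1.11 + 6.9/3.784e+06] = -1.8 log₁₀[1.82e-05 + 1.82e-06] = 8.456, so f = 0.01399.
Darcy-Weisbach: ΔP = f(L/D)(ρV²/2) = 0.01399·(220.1/0.2966)·(986.7·10.02²/2) = 0.01399·742.1·4.953e+04 = 5.141e+05 Pa.
ΔP = 5.141e+05 Pa = 5.141 bar.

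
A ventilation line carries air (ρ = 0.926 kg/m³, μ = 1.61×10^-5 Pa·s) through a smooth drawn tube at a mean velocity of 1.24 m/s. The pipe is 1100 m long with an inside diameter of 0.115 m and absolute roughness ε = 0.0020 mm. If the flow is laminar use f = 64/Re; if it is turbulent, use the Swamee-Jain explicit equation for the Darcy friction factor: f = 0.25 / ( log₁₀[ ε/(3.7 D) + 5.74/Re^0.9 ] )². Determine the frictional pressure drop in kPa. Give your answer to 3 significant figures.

Reynolds number Re = ρVD/μ = 0.926 · 1.24 · 0.115 / 1.61e-05 = 8202.
Re > 4000 → turbulent. Relative roughness ε/D = 2e-06/0.115 = 1.74e-05. Swamee-Jain: f = 0.25/(log₁₀[1.74e-05/3.7 + 5.74/8202^0.9])² = 0.25/(log₁₀[4.7e-06 + 0.00172])² = 0.25/(-2.762)² = 0.03276.
Darcy-Weisbach: ΔP = f(L/D)(ρV²/2) = 0.03276·(1100/0.115)·(0.926·1.24²/2) = 0.03276·9565·0.7119 = 223.1 Pa.
ΔP = 223.1 Pa = 0.223 kPa.

ΔP ≈ 0.223 kPa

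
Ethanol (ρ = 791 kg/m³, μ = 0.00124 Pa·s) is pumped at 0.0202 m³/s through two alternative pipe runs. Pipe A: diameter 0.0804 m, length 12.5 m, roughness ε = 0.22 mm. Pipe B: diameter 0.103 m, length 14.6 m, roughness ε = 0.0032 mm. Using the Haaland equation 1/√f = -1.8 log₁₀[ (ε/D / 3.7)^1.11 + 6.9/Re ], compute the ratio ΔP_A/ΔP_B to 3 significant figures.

ΔP_A/ΔP_B ≈ 4.72

Pipe A: V = Q/A = 0.0202/0.005077 = 3.979 m/s; Re = 2.041e+05; ε/D = 0.00274; Haaland → f = 0.02618; ΔP_A = f(L/D)(ρV²/2) = 2.548e+04 Pa.
Pipe B: V = Q/A = 0.0202/0.008332 = 2.424 m/s; Re = 1.593e+05; ε/D = 3.11e-05; Haaland → f = 0.01638; ΔP_B = f(L/D)(ρV²/2) = 5397 Pa.
ΔP_A/ΔP_B = 2.548e+04/5397 = 4.72.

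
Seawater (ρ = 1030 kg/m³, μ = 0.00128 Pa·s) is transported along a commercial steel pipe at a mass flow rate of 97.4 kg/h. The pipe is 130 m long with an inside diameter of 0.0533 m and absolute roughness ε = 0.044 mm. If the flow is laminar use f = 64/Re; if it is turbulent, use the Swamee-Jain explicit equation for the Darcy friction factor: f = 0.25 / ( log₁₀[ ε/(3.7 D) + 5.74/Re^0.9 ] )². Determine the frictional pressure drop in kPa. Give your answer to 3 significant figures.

ṁ = 97.4 kg/h = 97.4/3600 = 0.02706 kg/s.
A = πD²/4 = π(0.0533)²/4 = 0.002231 m²; mean velocity V = ṁ/(ρA) = 0.02706/(1030 · 0.002231) = 0.01177 m/s.
Reynolds number Re = ρVD/μ = 1030 · 0.01177 · 0.0533 / 0.00128 = 504.9.
Re < 2300 → laminar flow, so f = 64/Re = 64/504.9 = 0.1268 (the turbulent correlation is not needed).
Darcy-Weisbach: ΔP = f(L/D)(ρV²/2) = 0.1268·(130/0.0533)·(1030·0.01177²/2) = 0.1268·2439·0.07138 = 22.07 Pa.
ΔP = 22.07 Pa = 0.0221 kPa.

ΔP ≈ 0.0221 kPa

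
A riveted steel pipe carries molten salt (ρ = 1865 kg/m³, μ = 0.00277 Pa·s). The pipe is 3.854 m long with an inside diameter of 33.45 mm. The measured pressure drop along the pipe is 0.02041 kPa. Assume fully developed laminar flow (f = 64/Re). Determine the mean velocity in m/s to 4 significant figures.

For laminar flow, f = 64/Re with Re = ρVD/μ, so Darcy-Weisbach reduces to ΔP = 32μLV/D². Solving for V: V = ΔP·D²/(32μL) = 20.41·(0.03345)²/(32·0.00277·3.854) = 0.06685 m/s.
Check: Re = ρVD/μ = 1865·0.06685·0.03345/0.00277 = 1506 < 2300, so the laminar assumption holds.

V ≈ 0.06685 m/s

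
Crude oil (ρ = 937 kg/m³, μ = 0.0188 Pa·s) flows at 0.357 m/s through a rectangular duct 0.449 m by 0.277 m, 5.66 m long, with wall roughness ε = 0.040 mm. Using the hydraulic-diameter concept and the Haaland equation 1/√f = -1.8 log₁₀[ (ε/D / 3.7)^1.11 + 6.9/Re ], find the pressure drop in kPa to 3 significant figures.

Hydraulic diameter D_h = 4A/P = 4·(0.449·0.277)/(2·(0.449+0.277)) = 0.4975/1.452 = 0.3426 m.
Re = ρVD_h/μ = 937·0.357·0.3426/0.0188 = 6096.
ε/D_h = 4e-05/0.3426 = 0.000117; Haaland gives 1/√f = -1.8 log₁₀[1.01e-05+0.00113] = 5.296, so f = 0.03565.
ΔP = f(L/D_h)(ρV²/2) = 0.03565·5.66/0.3426·59.71 = 35.16 Pa.
ΔP = 0.0352 kPa.

ΔP ≈ 0.0352 kPa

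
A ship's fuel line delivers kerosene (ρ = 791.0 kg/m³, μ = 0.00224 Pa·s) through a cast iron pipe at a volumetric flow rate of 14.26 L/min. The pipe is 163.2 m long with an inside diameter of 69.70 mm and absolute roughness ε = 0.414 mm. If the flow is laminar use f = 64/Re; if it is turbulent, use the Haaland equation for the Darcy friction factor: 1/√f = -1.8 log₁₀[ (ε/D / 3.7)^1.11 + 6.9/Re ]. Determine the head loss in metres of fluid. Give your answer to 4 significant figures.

h_f ≈ 0.01933 m

Q = 14.26 L/min = 14.26/60000 = 0.0002377 m³/s.
Cross-sectional area A = πD²/4 = π(0.0697)²/4 = 0.003816 m²; mean velocity V = Q/A = 0.0002377/0.003816 = 0.06229 m/s.
Reynolds number Re = ρVD/μ = 791 · 0.06229 · 0.0697 / 0.00224 = 1533.
Re < 2300 → laminar flow, so f = 64/Re = 64/1533 = 0.04175 (the turbulent correlation is not needed).
Darcy-Weisbach: ΔP = f(L/D)(ρV²/2) = 0.04175·(163.2/0.0697)·(791·0.06229²/2) = 0.04175·2341·1.535 = 150 Pa.
Head loss h_f = ΔP/(ρg) = 150/(791·9.81) = 0.01933 m.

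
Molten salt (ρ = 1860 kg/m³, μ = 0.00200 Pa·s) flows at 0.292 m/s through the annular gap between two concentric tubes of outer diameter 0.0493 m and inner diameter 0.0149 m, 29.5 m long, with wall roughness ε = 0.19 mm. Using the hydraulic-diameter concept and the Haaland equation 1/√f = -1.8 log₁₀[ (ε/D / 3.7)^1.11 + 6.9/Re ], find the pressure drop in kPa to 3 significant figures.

Hydraulic diameter D_h = 4A/P = D_o - D_i = 0.0493 - 0.0149 = 0.0344 m.
Re = ρVD_h/μ = 1860·0.292·0.0344/0.002 = 9342.
ε/D_h = 0.00019/0.0344 = 0.00552; Haaland gives 1/√f = -1.8 log₁₀[0.00073+0.000739] = 5.1, so f = 0.03845.
ΔP = f(L/D_h)(ρV²/2) = 0.03845·29.5/0.0344·79.3 = 2615 Pa.
ΔP = 2.61 kPa.

ΔP ≈ 2.61 kPa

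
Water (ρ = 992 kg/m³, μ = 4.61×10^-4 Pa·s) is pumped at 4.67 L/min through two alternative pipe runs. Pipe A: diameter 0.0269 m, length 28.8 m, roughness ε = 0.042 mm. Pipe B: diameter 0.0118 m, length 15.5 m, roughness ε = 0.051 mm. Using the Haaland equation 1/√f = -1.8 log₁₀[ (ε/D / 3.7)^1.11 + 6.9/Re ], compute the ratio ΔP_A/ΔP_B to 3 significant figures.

ΔP_A/ΔP_B ≈ 0.0312

Pipe A: V = Q/A = 7.783e-05/0.0005683 = 0.137 m/s; Re = 7927; ε/D = 0.00156; Haaland → f = 0.03478; ΔP_A = f(L/D)(ρV²/2) = 346.4 Pa.
Pipe B: V = Q/A = 7.783e-05/0.0001094 = 0.7117 m/s; Re = 1.807e+04; ε/D = 0.00432; Haaland → f = 0.03366; ΔP_B = f(L/D)(ρV²/2) = 1.111e+04 Pa.
ΔP_A/ΔP_B = 346.4/1.111e+04 = 0.0312.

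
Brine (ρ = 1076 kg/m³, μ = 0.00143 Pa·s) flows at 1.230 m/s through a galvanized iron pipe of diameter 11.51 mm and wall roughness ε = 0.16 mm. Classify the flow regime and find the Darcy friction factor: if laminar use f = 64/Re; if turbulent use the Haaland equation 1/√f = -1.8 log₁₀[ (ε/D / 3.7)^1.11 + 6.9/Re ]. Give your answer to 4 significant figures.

f ≈ 0.04666

Re = ρVD/μ = 1076·1.23·0.01151/0.00143 = 1.065e+04.
Re > 4000 → turbulent. ε/D = 0.00016/0.01151 = 0.0139; Haaland: 1/√f = -1.8 log₁₀[0.00203 + 0.000648] = 4.629, so f = 0.04666.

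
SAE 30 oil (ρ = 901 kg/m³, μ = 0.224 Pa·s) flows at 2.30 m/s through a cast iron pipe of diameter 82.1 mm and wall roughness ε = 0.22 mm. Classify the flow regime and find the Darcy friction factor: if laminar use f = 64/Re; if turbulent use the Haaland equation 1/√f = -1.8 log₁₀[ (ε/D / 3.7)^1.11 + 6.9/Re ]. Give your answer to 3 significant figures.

Re = ρVD/μ = 901·2.3·0.0821/0.224 = 759.5.
Re < 2300 → laminar, so f = 64/Re = 0.08426 (roughness is irrelevant in laminar flow).

f ≈ 0.0843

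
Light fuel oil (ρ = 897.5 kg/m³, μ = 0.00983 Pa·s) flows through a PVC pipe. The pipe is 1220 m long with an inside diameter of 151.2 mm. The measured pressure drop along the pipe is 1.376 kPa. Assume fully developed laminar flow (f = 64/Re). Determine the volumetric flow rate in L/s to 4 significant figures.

Q ≈ 1.472 L/s

For laminar flow, f = 64/Re with Re = ρVD/μ, so Darcy-Weisbach reduces to ΔP = 32μLV/D². Solving for V: V = ΔP·D²/(32μL) = 1376·(0.1512)²/(32·0.00983·1220) = 0.08197 m/s.
Check: Re = ρVD/μ = 897.5·0.08197·0.1512/0.00983 = 1132 < 2300, so the laminar assumption holds.
Q = V·A = 0.08197·(π/4·0.1512²) = 0.001472 m³/s = 1.472 L/s.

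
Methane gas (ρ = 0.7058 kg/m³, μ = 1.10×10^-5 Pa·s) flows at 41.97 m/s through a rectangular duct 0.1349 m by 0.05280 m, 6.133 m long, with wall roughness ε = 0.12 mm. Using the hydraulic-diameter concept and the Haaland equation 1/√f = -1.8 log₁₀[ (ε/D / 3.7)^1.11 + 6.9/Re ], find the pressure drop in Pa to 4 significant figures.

ΔP ≈ 1154 Pa

Hydraulic diameter D_h = 4A/P = 4·(0.1349·0.0528)/(2·(0.1349+0.0528)) = 0.02849/0.3754 = 0.07589 m.
Re = ρVD_h/μ = 0.7058·41.97·0.07589/1.1e-05 = 2.044e+05.
ε/D_h = 0.00012/0.07589 = 0.00158; Haaland gives 1/√f = -1.8 log₁₀[0.000182+3.38e-05] = 6.599, so f = 0.02297.
ΔP = f(L/D_h)(ρV²/2) = 0.02297·6.133/0.07589·621.6 = 1154 Pa.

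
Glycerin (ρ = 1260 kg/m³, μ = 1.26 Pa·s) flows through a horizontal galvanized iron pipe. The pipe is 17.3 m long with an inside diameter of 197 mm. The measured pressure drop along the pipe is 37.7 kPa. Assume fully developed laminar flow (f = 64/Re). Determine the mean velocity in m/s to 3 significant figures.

V ≈ 2.10 m/s

For laminar flow, f = 64/Re with Re = ρVD/μ, so Darcy-Weisbach reduces to ΔP = 32μLV/D². Solving for V: V = ΔP·D²/(32μL) = 3.77e+04·(0.197)²/(32·1.26·17.3) = 2.098 m/s.
Check: Re = ρVD/μ = 1260·2.098·0.197/1.26 = 413.2 < 2300, so the laminar assumption holds.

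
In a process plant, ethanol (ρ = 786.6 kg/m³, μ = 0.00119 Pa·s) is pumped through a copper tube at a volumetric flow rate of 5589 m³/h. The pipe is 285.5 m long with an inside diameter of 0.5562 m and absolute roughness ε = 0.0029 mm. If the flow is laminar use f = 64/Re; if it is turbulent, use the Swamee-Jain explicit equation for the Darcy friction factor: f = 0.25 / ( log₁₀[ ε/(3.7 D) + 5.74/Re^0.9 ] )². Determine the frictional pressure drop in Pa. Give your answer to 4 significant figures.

ΔP ≈ 85100 Pa

Q = 5589 m³/h = 5589/3600 = 1.552 m³/s.
Cross-sectional area A = πD²/4 = π(0.5562)²/4 = 0.243 m²; mean velocity V = Q/A = 1.552/0.243 = 6.39 m/s.
Reynolds number Re = ρVD/μ = 786.6 · 6.39 · 0.5562 / 0.00119 = 2.349e+06.
Re > 4000 → turbulent. Relative roughness ε/D = 2.9e-06/0.5562 = 5.21e-06. Swamee-Jain: f = 0.25/(log₁₀[5.21e-06/3.7 + 5.74/2.349e+06^0.9])² = 0.25/(log₁₀[1.41e-06 + 1.06e-05])² = 0.25/(-4.921)² = 0.01032.
Darcy-Weisbach: ΔP = f(L/D)(ρV²/2) = 0.01032·(285.5/0.5562)·(786.6·6.39²/2) = 0.01032·513.3·1.606e+04 = 8.51e+04 Pa.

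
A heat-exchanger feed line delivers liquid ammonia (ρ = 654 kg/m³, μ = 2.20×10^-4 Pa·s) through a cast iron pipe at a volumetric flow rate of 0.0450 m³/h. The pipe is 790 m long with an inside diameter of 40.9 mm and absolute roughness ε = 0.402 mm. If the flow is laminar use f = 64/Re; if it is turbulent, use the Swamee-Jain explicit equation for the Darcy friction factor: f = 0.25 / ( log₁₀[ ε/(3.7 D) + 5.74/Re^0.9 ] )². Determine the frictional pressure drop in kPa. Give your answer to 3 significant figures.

ΔP ≈ 0.0316 kPa

Q = 0.0450 m³/h = 0.0450/3600 = 1.25e-05 m³/s.
Cross-sectional area A = πD²/4 = π(0.0409)²/4 = 0.001314 m²; mean velocity V = Q/A = 1.25e-05/0.001314 = 0.009514 m/s.
Reynolds number Re = ρVD/μ = 654 · 0.009514 · 0.0409 / 0.00022 = 1157.
Re < 2300 → laminar flow, so f = 64/Re = 64/1157 = 0.05533 (the turbulent correlation is not needed).
Darcy-Weisbach: ΔP = f(L/D)(ρV²/2) = 0.05533·(790/0.0409)·(654·0.009514²/2) = 0.05533·1.932e+04·0.0296 = 31.63 Pa.
ΔP = 31.63 Pa = 0.0316 kPa.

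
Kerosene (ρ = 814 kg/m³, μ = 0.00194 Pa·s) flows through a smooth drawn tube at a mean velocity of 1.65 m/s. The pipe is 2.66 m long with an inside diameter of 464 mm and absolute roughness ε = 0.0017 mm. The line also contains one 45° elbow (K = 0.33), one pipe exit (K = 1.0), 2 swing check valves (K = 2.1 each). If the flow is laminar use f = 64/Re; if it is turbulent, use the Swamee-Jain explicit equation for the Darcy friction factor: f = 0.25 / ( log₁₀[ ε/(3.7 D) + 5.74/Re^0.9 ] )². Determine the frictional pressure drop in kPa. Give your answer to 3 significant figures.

Reynolds number Re = ρVD/μ = 814 · 1.65 · 0.464 / 0.00194 = 3.212e+05.
Re > 4000 → turbulent. Relative roughness ε/D = 1.7e-06/0.464 = 3.66e-06. Swamee-Jain: f = 0.25/(log₁₀[3.66e-06/3.7 + 5.74/3.212e+05^0.9])² = 0.25/(log₁₀[9.9e-07 + 6.35e-05])² = 0.25/(-4.191)² = 0.01424.
Total minor-loss coefficient ΣK = 1·0.33 + 1·1 + 2·2.1 = 5.53.
ΔP = [f·L/D + ΣK]·(ρV²/2) = [0.01424·2.66/0.464 + 5.53]·(814·1.65²/2) = [0.08161 + 5.53]·1108 = 6218 Pa.
ΔP = 6218 Pa = 6.22 kPa.

ΔP ≈ 6.22 kPa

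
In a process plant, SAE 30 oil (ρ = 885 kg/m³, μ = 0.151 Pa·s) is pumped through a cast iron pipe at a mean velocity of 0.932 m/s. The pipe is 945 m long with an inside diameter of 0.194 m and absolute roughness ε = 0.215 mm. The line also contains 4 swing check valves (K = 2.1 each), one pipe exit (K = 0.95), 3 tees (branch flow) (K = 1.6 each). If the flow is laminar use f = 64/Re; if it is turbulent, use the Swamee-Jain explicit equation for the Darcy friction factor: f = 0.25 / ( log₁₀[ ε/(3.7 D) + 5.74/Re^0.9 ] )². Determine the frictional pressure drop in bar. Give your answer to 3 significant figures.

ΔP ≈ 1.19 bar

Reynolds number Re = ρVD/μ = 885 · 0.932 · 0.194 / 0.151 = 1060.
Re < 2300 → laminar flow, so f = 64/Re = 64/1060 = 0.06039 (the turbulent correlation is not needed).
Total minor-loss coefficient ΣK = 4·2.1 + 1·0.95 + 3·1.6 = 14.2.
ΔP = [f·L/D + ΣK]·(ρV²/2) = [0.06039·945/0.194 + 14.2]·(885·0.932²/2) = [294.2 + 14.2]·384.4 = 1.185e+05 Pa.
ΔP = 1.185e+05 Pa = 1.19 bar.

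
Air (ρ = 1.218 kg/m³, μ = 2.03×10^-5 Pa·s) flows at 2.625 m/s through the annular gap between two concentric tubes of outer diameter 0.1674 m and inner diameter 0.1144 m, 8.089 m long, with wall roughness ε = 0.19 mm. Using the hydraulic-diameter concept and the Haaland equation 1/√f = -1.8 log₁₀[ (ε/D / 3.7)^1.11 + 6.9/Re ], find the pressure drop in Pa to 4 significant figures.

ΔP ≈ 23.61 Pa

Hydraulic diameter D_h = 4A/P = D_o - D_i = 0.1674 - 0.1144 = 0.053 m.
Re = ρVD_h/μ = 1.218·2.625·0.053/2.03e-05 = 8348.
ε/D_h = 0.00019/0.053 = 0.00358; Haaland gives 1/√f = -1.8 log₁₀[0.000452+0.000827] = 5.208, so f = 0.03687.
ΔP = f(L/D_h)(ρV²/2) = 0.03687·8.089/0.053·4.196 = 23.61 Pa.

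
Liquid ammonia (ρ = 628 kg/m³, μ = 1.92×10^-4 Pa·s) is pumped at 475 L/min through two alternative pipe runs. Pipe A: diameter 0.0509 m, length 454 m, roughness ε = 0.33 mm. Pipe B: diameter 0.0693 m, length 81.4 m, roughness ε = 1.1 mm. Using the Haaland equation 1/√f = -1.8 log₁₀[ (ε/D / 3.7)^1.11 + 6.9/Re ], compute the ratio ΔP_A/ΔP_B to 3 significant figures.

ΔP_A/ΔP_B ≈ 19.3

Pipe A: V = Q/A = 0.007917/0.002035 = 3.891 m/s; Re = 6.477e+05; ε/D = 0.00648; Haaland → f = 0.03308; ΔP_A = f(L/D)(ρV²/2) = 1.403e+06 Pa.
Pipe B: V = Q/A = 0.007917/0.003772 = 2.099 m/s; Re = 4.757e+05; ε/D = 0.0159; Haaland → f = 0.04478; ΔP_B = f(L/D)(ρV²/2) = 7.276e+04 Pa.
ΔP_A/ΔP_B = 1.403e+06/7.276e+04 = 19.3.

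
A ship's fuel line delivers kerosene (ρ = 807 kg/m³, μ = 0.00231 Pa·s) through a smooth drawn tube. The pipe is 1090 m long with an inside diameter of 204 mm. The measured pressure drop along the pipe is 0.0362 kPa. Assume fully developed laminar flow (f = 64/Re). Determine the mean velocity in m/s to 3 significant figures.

For laminar flow, f = 64/Re with Re = ρVD/μ, so Darcy-Weisbach reduces to ΔP = 32μLV/D². Solving for V: V = ΔP·D²/(32μL) = 36.2·(0.204)²/(32·0.00231·1090) = 0.0187 m/s.
Check: Re = ρVD/μ = 807·0.0187·0.204/0.00231 = 1333 < 2300, so the laminar assumption holds.

V ≈ 0.0187 m/s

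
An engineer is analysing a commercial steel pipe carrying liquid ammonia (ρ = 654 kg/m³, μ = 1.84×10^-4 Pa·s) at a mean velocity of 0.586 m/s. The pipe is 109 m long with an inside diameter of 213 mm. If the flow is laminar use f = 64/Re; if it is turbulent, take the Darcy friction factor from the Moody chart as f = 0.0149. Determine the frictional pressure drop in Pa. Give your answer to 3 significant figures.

ΔP ≈ 856 Pa

Reynolds number Re = ρVD/μ = 654 · 0.586 · 0.213 / 0.000184 = 4.436e+05.
Re > 4000 → turbulent; use the Moody-chart value f = 0.0149.
Darcy-Weisbach: ΔP = f(L/D)(ρV²/2) = 0.0149·(109/0.213)·(654·0.586²/2) = 0.0149·511.7·112.3 = 856.2 Pa.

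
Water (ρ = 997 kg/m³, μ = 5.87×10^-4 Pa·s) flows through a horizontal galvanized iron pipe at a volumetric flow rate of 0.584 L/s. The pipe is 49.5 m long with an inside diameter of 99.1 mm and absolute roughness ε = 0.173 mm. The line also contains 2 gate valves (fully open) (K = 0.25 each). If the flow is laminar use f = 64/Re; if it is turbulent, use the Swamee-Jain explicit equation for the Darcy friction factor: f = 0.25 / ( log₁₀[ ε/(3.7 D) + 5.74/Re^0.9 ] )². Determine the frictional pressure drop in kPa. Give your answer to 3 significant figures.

Q = 0.584 L/s = 0.584/1000 = 0.000584 m³/s.
Cross-sectional area A = πD²/4 = π(0.0991)²/4 = 0.007713 m²; mean velocity V = Q/A = 0.000584/0.007713 = 0.07571 m/s.
Reynolds number Re = ρVD/μ = 997 · 0.07571 · 0.0991 / 0.000587 = 1.274e+04.
Re > 4000 → turbulent. Relative roughness ε/D = 0.000173/0.0991 = 0.00175. Swamee-Jain: f = 0.25/(log₁₀[0.00175/3.7 + 5.74/1.274e+04^0.9])² = 0.25/(log₁₀[0.000472 + 0.00116])² = 0.25/(-2.788)² = 0.03217.
Total minor-loss coefficient ΣK = 2·0.25 = 0.5.
ΔP = [f·L/D + ΣK]·(ρV²/2) = [0.03217·49.5/0.0991 + 0.5]·(997·0.07571²/2) = [16.07 + 0.5]·2.858 = 47.35 Pa.
ΔP = 47.35 Pa = 0.0474 kPa.

ΔP ≈ 0.0474 kPa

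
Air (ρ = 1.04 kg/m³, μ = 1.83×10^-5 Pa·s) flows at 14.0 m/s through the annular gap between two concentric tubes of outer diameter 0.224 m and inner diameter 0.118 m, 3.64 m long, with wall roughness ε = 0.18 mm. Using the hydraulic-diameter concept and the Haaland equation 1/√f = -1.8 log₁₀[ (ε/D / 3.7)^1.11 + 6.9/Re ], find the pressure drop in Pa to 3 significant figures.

ΔP ≈ 85.5 Pa

Hydraulic diameter D_h = 4A/P = D_o - D_i = 0.224 - 0.118 = 0.106 m.
Re = ρVD_h/μ = 1.04·14·0.106/1.83e-05 = 8.434e+04.
ε/D_h = 0.00018/0.106 = 0.0017; Haaland gives 1/√f = -1.8 log₁₀[0.000197+8.18e-05] = 6.398, so f = 0.02443.
ΔP = f(L/D_h)(ρV²/2) = 0.02443·3.64/0.106·101.9 = 85.49 Pa.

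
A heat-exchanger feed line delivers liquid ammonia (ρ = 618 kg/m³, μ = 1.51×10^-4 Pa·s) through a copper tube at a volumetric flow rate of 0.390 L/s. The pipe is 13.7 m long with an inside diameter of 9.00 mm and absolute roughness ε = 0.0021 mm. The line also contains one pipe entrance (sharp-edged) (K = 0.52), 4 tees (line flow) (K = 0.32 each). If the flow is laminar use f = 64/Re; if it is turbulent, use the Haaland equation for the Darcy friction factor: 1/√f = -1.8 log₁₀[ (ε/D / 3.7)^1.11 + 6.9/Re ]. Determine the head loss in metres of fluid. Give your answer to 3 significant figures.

h_f ≈ 52.5 m

Q = 0.390 L/s = 0.390/1000 = 0.00039 m³/s.
Cross-sectional area A = πD²/4 = π(0.009)²/4 = 6.362e-05 m²; mean velocity V = Q/A = 0.00039/6.362e-05 = 6.13 m/s.
Reynolds number Re = ρVD/μ = 618 · 6.13 · 0.009 / 0.000151 = 2.258e+05.
Re > 4000 → turbulent. Relative roughness ε/D = 2.1e-06/0.009 = 0.000233. Haaland: 1/√f = -1.8 log₁₀[(0.000233/3.7)^1.11 + 6.9/2.258e+05] = -1.8 log₁₀[2.18e-05 + 3.06e-05] = 7.706, so f = 0.01684.
Total minor-loss coefficient ΣK = 1·0.52 + 4·0.32 = 1.8.
ΔP = [f·L/D + ΣK]·(ρV²/2) = [0.01684·13.7/0.009 + 1.8]·(618·6.13²/2) = [25.63 + 1.8]·1.161e+04 = 3.186e+05 Pa.
Head loss h_f = ΔP/(ρg) = 3.186e+05/(618·9.81) = 52.5 m.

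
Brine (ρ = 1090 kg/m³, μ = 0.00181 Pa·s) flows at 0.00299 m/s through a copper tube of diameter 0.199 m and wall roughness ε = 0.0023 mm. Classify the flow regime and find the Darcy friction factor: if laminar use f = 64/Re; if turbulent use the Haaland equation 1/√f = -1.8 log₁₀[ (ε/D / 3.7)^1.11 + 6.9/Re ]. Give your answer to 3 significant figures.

f ≈ 0.179

Re = ρVD/μ = 1090·0.00299·0.199/0.00181 = 358.3.
Re < 2300 → laminar, so f = 64/Re = 0.1786 (roughness is irrelevant in laminar flow).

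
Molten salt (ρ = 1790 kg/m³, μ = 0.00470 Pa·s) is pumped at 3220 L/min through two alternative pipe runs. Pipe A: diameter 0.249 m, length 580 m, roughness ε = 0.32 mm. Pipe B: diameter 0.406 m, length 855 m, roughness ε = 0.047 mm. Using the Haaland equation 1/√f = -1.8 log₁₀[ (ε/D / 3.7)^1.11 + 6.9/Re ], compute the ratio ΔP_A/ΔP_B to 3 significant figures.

ΔP_A/ΔP_B ≈ 8.93

Pipe A: V = Q/A = 0.05367/0.0487 = 1.102 m/s; Re = 1.045e+05; ε/D = 0.00129; Haaland → f = 0.02283; ΔP_A = f(L/D)(ρV²/2) = 5.782e+04 Pa.
Pipe B: V = Q/A = 0.05367/0.1295 = 0.4145 m/s; Re = 6.41e+04; ε/D = 0.000116; Haaland → f = 0.01999; ΔP_B = f(L/D)(ρV²/2) = 6474 Pa.
ΔP_A/ΔP_B = 5.782e+04/6474 = 8.93.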